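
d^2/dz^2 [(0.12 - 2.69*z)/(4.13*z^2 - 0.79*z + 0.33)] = (-(2.69*z - 0.12)*(8.26*z - 0.79)*(16.52*z - 1.58) + (66.6582*z - 5.2414)*(4.13*z^2 - 0.79*z + 0.33))/(4.13*z^2 - 0.79*z + 0.33)^3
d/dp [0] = 0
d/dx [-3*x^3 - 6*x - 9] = -9*x^2 - 6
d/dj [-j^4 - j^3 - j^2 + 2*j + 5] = -4*j^3 - 3*j^2 - 2*j + 2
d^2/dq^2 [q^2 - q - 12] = 2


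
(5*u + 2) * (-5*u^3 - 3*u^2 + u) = -25*u^4 - 25*u^3 - u^2 + 2*u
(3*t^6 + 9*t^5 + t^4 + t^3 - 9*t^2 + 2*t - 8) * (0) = 0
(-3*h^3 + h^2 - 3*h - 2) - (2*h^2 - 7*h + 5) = -3*h^3 - h^2 + 4*h - 7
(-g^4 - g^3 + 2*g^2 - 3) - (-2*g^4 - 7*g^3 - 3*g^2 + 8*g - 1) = g^4 + 6*g^3 + 5*g^2 - 8*g - 2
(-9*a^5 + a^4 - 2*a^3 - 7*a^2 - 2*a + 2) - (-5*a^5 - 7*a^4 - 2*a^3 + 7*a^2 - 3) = -4*a^5 + 8*a^4 - 14*a^2 - 2*a + 5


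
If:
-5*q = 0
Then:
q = 0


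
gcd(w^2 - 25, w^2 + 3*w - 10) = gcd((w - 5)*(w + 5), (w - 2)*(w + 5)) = w + 5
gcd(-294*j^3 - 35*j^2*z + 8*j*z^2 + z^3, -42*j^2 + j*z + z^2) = -42*j^2 + j*z + z^2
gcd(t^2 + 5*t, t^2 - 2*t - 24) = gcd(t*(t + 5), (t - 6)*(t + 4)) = 1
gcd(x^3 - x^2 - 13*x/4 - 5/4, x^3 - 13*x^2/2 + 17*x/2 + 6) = x + 1/2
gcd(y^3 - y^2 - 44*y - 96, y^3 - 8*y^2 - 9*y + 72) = y^2 - 5*y - 24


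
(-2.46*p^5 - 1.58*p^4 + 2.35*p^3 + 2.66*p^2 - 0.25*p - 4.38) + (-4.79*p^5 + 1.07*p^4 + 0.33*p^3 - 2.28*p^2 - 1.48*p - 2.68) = -7.25*p^5 - 0.51*p^4 + 2.68*p^3 + 0.38*p^2 - 1.73*p - 7.06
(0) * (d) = 0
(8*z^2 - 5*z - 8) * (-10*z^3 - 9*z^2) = -80*z^5 - 22*z^4 + 125*z^3 + 72*z^2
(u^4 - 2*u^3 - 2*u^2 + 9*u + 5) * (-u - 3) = -u^5 - u^4 + 8*u^3 - 3*u^2 - 32*u - 15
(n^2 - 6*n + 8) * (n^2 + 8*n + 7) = n^4 + 2*n^3 - 33*n^2 + 22*n + 56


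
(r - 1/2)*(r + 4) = r^2 + 7*r/2 - 2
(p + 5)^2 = p^2 + 10*p + 25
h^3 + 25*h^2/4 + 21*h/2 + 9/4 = (h + 1/4)*(h + 3)^2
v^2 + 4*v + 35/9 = (v + 5/3)*(v + 7/3)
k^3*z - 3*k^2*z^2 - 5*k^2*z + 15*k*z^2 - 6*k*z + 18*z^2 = (k - 6)*(k - 3*z)*(k*z + z)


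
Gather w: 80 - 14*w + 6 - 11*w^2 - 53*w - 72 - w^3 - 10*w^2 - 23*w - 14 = -w^3 - 21*w^2 - 90*w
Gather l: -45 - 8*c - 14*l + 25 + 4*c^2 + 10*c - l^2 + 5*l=4*c^2 + 2*c - l^2 - 9*l - 20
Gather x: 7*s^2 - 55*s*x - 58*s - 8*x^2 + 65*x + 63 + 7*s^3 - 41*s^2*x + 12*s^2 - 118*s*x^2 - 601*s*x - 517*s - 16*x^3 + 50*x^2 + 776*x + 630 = 7*s^3 + 19*s^2 - 575*s - 16*x^3 + x^2*(42 - 118*s) + x*(-41*s^2 - 656*s + 841) + 693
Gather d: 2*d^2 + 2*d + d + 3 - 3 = 2*d^2 + 3*d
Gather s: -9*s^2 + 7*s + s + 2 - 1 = -9*s^2 + 8*s + 1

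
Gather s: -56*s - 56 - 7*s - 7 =-63*s - 63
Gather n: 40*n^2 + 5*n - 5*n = 40*n^2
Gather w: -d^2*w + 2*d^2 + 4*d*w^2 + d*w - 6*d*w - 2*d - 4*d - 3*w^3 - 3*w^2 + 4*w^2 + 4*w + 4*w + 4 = 2*d^2 - 6*d - 3*w^3 + w^2*(4*d + 1) + w*(-d^2 - 5*d + 8) + 4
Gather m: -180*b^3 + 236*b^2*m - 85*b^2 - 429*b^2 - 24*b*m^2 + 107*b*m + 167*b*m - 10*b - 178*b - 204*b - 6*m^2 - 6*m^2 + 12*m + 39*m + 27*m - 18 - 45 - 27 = -180*b^3 - 514*b^2 - 392*b + m^2*(-24*b - 12) + m*(236*b^2 + 274*b + 78) - 90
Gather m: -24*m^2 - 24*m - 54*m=-24*m^2 - 78*m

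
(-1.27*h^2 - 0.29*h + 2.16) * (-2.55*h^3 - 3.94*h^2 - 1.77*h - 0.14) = 3.2385*h^5 + 5.7433*h^4 - 2.1175*h^3 - 7.8193*h^2 - 3.7826*h - 0.3024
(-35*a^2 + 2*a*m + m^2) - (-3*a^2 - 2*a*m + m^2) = -32*a^2 + 4*a*m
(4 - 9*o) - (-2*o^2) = 2*o^2 - 9*o + 4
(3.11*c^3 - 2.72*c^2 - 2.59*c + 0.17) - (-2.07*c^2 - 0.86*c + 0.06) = 3.11*c^3 - 0.65*c^2 - 1.73*c + 0.11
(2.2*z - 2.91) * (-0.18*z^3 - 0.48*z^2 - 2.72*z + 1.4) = -0.396*z^4 - 0.5322*z^3 - 4.5872*z^2 + 10.9952*z - 4.074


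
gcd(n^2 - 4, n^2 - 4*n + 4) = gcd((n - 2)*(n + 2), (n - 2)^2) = n - 2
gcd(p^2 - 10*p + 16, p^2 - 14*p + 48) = p - 8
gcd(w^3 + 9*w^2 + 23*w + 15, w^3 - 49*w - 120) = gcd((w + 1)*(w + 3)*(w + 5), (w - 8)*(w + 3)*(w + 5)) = w^2 + 8*w + 15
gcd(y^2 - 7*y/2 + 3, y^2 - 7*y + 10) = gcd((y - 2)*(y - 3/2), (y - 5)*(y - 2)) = y - 2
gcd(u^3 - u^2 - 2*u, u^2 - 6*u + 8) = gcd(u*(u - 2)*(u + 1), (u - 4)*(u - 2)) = u - 2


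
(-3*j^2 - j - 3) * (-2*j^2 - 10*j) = 6*j^4 + 32*j^3 + 16*j^2 + 30*j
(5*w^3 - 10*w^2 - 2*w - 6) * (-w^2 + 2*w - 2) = -5*w^5 + 20*w^4 - 28*w^3 + 22*w^2 - 8*w + 12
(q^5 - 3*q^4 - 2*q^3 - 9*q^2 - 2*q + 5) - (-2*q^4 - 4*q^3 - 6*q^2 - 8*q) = q^5 - q^4 + 2*q^3 - 3*q^2 + 6*q + 5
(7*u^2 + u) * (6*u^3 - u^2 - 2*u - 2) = 42*u^5 - u^4 - 15*u^3 - 16*u^2 - 2*u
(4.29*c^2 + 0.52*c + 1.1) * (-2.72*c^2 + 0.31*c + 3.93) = -11.6688*c^4 - 0.0845*c^3 + 14.0289*c^2 + 2.3846*c + 4.323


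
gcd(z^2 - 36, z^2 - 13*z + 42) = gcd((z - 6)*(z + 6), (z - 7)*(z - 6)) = z - 6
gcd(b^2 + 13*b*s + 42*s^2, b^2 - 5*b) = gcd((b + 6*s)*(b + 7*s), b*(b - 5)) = 1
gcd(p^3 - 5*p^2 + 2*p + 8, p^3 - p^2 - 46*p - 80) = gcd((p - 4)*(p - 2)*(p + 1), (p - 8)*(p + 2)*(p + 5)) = 1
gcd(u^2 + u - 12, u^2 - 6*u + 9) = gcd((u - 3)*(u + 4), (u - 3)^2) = u - 3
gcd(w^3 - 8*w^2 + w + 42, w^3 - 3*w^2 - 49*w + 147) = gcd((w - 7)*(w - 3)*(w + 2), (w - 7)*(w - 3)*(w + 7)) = w^2 - 10*w + 21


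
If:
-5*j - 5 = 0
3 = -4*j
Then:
No Solution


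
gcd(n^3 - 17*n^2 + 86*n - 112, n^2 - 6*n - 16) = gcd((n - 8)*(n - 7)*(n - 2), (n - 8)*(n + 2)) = n - 8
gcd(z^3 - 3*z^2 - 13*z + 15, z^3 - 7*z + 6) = z^2 + 2*z - 3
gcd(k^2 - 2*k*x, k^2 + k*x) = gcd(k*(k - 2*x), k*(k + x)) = k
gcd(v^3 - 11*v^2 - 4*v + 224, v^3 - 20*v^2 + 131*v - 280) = v^2 - 15*v + 56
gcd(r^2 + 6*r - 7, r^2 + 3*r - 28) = r + 7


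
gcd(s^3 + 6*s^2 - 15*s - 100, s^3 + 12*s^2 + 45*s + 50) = s^2 + 10*s + 25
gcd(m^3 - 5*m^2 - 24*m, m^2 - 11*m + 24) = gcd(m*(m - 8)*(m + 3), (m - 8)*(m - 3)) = m - 8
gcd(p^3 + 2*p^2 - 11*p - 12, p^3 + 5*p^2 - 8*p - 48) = p^2 + p - 12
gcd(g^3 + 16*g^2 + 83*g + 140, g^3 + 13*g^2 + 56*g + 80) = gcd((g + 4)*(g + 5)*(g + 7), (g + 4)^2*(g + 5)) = g^2 + 9*g + 20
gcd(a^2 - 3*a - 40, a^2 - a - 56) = a - 8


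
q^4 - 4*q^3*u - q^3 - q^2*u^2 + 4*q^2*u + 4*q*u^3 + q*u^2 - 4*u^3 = (q - 1)*(q - 4*u)*(q - u)*(q + u)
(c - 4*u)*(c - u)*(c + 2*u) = c^3 - 3*c^2*u - 6*c*u^2 + 8*u^3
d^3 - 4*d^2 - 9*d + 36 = (d - 4)*(d - 3)*(d + 3)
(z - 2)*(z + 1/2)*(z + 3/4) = z^3 - 3*z^2/4 - 17*z/8 - 3/4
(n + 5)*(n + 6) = n^2 + 11*n + 30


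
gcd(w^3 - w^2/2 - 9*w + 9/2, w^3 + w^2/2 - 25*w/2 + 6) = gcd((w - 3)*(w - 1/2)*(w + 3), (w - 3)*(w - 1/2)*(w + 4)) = w^2 - 7*w/2 + 3/2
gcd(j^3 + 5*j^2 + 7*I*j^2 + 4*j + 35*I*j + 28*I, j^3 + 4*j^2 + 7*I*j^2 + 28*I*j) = j^2 + j*(4 + 7*I) + 28*I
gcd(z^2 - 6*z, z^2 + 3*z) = z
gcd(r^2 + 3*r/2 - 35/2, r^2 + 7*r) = 1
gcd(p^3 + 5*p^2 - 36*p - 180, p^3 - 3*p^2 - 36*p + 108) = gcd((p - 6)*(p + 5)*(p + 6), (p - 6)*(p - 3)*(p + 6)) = p^2 - 36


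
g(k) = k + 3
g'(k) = 1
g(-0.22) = 2.78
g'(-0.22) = 1.00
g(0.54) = 3.54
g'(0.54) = 1.00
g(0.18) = 3.18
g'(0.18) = 1.00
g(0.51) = 3.51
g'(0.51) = 1.00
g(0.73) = 3.73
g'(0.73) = 1.00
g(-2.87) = 0.13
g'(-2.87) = 1.00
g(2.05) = 5.05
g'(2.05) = 1.00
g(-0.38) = 2.62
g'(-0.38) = 1.00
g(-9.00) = -6.00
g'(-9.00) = 1.00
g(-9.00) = -6.00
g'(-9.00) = 1.00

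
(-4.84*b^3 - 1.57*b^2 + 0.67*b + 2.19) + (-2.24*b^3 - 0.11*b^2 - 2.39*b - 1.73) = -7.08*b^3 - 1.68*b^2 - 1.72*b + 0.46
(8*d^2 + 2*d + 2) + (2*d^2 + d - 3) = 10*d^2 + 3*d - 1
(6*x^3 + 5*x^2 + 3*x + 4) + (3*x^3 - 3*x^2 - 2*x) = 9*x^3 + 2*x^2 + x + 4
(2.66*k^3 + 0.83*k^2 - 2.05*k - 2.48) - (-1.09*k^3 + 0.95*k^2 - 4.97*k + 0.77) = 3.75*k^3 - 0.12*k^2 + 2.92*k - 3.25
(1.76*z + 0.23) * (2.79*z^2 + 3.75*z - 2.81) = 4.9104*z^3 + 7.2417*z^2 - 4.0831*z - 0.6463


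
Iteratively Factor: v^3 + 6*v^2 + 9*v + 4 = (v + 4)*(v^2 + 2*v + 1) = (v + 1)*(v + 4)*(v + 1)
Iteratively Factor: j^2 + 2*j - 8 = (j - 2)*(j + 4)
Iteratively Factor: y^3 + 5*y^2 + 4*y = (y + 1)*(y^2 + 4*y) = y*(y + 1)*(y + 4)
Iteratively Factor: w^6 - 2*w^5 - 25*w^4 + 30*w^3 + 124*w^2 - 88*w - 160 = (w - 2)*(w^5 - 25*w^3 - 20*w^2 + 84*w + 80) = (w - 2)*(w + 2)*(w^4 - 2*w^3 - 21*w^2 + 22*w + 40) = (w - 2)*(w + 2)*(w + 4)*(w^3 - 6*w^2 + 3*w + 10) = (w - 5)*(w - 2)*(w + 2)*(w + 4)*(w^2 - w - 2) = (w - 5)*(w - 2)^2*(w + 2)*(w + 4)*(w + 1)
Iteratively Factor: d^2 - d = (d - 1)*(d)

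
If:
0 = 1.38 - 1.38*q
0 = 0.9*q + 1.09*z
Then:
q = 1.00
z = -0.83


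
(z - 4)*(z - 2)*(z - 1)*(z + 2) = z^4 - 5*z^3 + 20*z - 16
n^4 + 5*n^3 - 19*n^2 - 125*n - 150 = (n - 5)*(n + 2)*(n + 3)*(n + 5)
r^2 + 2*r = r*(r + 2)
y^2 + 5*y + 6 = (y + 2)*(y + 3)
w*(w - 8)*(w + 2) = w^3 - 6*w^2 - 16*w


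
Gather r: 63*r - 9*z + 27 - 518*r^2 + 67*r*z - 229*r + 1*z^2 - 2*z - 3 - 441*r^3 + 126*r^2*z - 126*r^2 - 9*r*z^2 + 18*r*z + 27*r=-441*r^3 + r^2*(126*z - 644) + r*(-9*z^2 + 85*z - 139) + z^2 - 11*z + 24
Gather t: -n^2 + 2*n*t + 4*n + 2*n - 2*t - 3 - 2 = -n^2 + 6*n + t*(2*n - 2) - 5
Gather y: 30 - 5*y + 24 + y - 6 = 48 - 4*y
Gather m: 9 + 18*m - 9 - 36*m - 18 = -18*m - 18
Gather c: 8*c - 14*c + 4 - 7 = -6*c - 3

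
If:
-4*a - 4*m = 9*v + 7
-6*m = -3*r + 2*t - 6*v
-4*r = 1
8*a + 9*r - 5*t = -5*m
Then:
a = -5*v - 283/96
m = 11*v/4 + 115/96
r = -1/4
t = -21*v/4 - 127/32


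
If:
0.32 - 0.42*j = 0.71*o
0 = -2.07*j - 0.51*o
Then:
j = -0.13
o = 0.53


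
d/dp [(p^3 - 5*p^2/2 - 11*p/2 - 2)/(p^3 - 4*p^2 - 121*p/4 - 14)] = 6*(-p^2 - 32*p + 44)/(4*p^4 - 36*p^3 - 143*p^2 + 1008*p + 3136)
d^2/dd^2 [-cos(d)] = cos(d)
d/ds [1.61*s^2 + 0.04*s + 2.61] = 3.22*s + 0.04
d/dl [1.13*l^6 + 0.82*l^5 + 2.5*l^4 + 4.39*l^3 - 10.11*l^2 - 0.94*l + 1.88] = 6.78*l^5 + 4.1*l^4 + 10.0*l^3 + 13.17*l^2 - 20.22*l - 0.94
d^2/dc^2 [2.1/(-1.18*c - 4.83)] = -5.84808/(1.18*c + 4.83)^3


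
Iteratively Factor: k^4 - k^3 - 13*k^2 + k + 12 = (k + 1)*(k^3 - 2*k^2 - 11*k + 12) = (k - 4)*(k + 1)*(k^2 + 2*k - 3) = (k - 4)*(k + 1)*(k + 3)*(k - 1)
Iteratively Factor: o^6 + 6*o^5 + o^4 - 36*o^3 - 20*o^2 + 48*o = (o - 2)*(o^5 + 8*o^4 + 17*o^3 - 2*o^2 - 24*o) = (o - 2)*(o + 4)*(o^4 + 4*o^3 + o^2 - 6*o) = (o - 2)*(o + 2)*(o + 4)*(o^3 + 2*o^2 - 3*o) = (o - 2)*(o - 1)*(o + 2)*(o + 4)*(o^2 + 3*o) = o*(o - 2)*(o - 1)*(o + 2)*(o + 4)*(o + 3)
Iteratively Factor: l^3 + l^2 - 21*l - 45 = (l + 3)*(l^2 - 2*l - 15) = (l + 3)^2*(l - 5)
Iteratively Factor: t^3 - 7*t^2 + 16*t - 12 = (t - 3)*(t^2 - 4*t + 4) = (t - 3)*(t - 2)*(t - 2)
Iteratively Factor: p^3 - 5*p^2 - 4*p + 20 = (p + 2)*(p^2 - 7*p + 10) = (p - 2)*(p + 2)*(p - 5)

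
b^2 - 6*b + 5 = (b - 5)*(b - 1)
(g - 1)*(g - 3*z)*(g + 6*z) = g^3 + 3*g^2*z - g^2 - 18*g*z^2 - 3*g*z + 18*z^2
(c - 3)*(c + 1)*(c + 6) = c^3 + 4*c^2 - 15*c - 18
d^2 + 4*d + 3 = (d + 1)*(d + 3)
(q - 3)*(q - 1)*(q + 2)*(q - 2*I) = q^4 - 2*q^3 - 2*I*q^3 - 5*q^2 + 4*I*q^2 + 6*q + 10*I*q - 12*I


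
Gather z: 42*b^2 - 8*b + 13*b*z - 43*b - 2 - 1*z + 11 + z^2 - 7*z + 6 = 42*b^2 - 51*b + z^2 + z*(13*b - 8) + 15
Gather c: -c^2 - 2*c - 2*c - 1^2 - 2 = -c^2 - 4*c - 3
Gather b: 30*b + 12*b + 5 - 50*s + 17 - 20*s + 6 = 42*b - 70*s + 28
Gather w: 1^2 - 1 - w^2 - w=-w^2 - w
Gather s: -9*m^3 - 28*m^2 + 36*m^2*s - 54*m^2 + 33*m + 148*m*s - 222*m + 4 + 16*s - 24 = -9*m^3 - 82*m^2 - 189*m + s*(36*m^2 + 148*m + 16) - 20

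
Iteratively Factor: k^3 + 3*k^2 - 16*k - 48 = (k + 4)*(k^2 - k - 12) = (k - 4)*(k + 4)*(k + 3)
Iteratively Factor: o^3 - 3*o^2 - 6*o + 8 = (o - 4)*(o^2 + o - 2) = (o - 4)*(o - 1)*(o + 2)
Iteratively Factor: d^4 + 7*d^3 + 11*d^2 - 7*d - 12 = (d - 1)*(d^3 + 8*d^2 + 19*d + 12) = (d - 1)*(d + 1)*(d^2 + 7*d + 12) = (d - 1)*(d + 1)*(d + 4)*(d + 3)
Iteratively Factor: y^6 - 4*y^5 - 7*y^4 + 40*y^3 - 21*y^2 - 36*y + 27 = (y - 3)*(y^5 - y^4 - 10*y^3 + 10*y^2 + 9*y - 9) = (y - 3)*(y + 1)*(y^4 - 2*y^3 - 8*y^2 + 18*y - 9) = (y - 3)*(y + 1)*(y + 3)*(y^3 - 5*y^2 + 7*y - 3) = (y - 3)*(y - 1)*(y + 1)*(y + 3)*(y^2 - 4*y + 3) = (y - 3)*(y - 1)^2*(y + 1)*(y + 3)*(y - 3)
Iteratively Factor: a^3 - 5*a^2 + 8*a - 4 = (a - 2)*(a^2 - 3*a + 2) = (a - 2)^2*(a - 1)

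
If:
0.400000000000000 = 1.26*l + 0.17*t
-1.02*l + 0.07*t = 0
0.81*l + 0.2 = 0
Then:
No Solution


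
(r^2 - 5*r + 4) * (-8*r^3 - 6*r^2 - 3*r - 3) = -8*r^5 + 34*r^4 - 5*r^3 - 12*r^2 + 3*r - 12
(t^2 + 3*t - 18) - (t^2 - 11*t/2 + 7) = 17*t/2 - 25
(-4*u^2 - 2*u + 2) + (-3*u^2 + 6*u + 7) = -7*u^2 + 4*u + 9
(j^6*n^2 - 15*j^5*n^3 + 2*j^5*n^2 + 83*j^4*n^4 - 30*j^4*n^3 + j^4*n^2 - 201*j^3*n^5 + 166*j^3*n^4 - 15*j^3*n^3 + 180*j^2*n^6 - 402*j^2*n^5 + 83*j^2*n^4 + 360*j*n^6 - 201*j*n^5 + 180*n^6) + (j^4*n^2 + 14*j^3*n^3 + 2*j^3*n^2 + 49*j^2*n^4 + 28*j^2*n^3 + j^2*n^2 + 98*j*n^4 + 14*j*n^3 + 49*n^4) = j^6*n^2 - 15*j^5*n^3 + 2*j^5*n^2 + 83*j^4*n^4 - 30*j^4*n^3 + 2*j^4*n^2 - 201*j^3*n^5 + 166*j^3*n^4 - j^3*n^3 + 2*j^3*n^2 + 180*j^2*n^6 - 402*j^2*n^5 + 132*j^2*n^4 + 28*j^2*n^3 + j^2*n^2 + 360*j*n^6 - 201*j*n^5 + 98*j*n^4 + 14*j*n^3 + 180*n^6 + 49*n^4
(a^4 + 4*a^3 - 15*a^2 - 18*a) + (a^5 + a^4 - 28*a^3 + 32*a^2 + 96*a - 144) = a^5 + 2*a^4 - 24*a^3 + 17*a^2 + 78*a - 144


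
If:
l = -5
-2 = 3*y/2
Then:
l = -5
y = -4/3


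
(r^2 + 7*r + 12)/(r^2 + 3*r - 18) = (r^2 + 7*r + 12)/(r^2 + 3*r - 18)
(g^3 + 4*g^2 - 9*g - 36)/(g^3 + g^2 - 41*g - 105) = (g^2 + g - 12)/(g^2 - 2*g - 35)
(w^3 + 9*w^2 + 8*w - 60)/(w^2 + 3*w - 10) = w + 6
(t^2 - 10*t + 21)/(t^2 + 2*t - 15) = (t - 7)/(t + 5)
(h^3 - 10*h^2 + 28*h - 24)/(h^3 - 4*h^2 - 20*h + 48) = (h - 2)/(h + 4)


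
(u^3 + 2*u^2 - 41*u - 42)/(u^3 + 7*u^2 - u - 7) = (u - 6)/(u - 1)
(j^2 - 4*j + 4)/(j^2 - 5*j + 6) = (j - 2)/(j - 3)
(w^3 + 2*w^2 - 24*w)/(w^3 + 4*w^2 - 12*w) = (w - 4)/(w - 2)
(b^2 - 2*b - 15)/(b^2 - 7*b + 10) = (b + 3)/(b - 2)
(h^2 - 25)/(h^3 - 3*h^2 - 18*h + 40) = (h + 5)/(h^2 + 2*h - 8)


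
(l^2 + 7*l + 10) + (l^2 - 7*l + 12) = 2*l^2 + 22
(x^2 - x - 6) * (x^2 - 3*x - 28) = x^4 - 4*x^3 - 31*x^2 + 46*x + 168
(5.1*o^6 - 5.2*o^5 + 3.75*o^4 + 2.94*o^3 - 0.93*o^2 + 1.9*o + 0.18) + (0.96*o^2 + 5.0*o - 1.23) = 5.1*o^6 - 5.2*o^5 + 3.75*o^4 + 2.94*o^3 + 0.0299999999999999*o^2 + 6.9*o - 1.05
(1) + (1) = 2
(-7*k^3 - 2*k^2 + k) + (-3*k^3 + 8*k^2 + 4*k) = -10*k^3 + 6*k^2 + 5*k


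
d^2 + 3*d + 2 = (d + 1)*(d + 2)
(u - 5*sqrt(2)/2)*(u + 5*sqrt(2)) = u^2 + 5*sqrt(2)*u/2 - 25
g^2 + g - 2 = (g - 1)*(g + 2)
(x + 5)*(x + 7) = x^2 + 12*x + 35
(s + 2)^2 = s^2 + 4*s + 4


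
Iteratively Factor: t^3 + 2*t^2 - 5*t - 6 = (t - 2)*(t^2 + 4*t + 3) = (t - 2)*(t + 1)*(t + 3)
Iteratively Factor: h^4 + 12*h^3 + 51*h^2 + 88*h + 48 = (h + 4)*(h^3 + 8*h^2 + 19*h + 12) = (h + 3)*(h + 4)*(h^2 + 5*h + 4) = (h + 3)*(h + 4)^2*(h + 1)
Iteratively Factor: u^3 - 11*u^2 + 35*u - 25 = (u - 1)*(u^2 - 10*u + 25) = (u - 5)*(u - 1)*(u - 5)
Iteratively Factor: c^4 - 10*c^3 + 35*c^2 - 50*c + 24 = (c - 1)*(c^3 - 9*c^2 + 26*c - 24) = (c - 3)*(c - 1)*(c^2 - 6*c + 8) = (c - 3)*(c - 2)*(c - 1)*(c - 4)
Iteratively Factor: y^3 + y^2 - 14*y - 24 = (y + 3)*(y^2 - 2*y - 8) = (y - 4)*(y + 3)*(y + 2)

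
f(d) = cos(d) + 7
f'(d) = -sin(d)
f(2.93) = 6.02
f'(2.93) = -0.21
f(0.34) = 7.94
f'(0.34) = -0.33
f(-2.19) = 6.42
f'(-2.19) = 0.81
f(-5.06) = 7.34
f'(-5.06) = -0.94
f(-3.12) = 6.00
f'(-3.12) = 0.02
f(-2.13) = 6.47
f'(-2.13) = 0.85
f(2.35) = 6.30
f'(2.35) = -0.71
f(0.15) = 7.99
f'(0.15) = -0.15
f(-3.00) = 6.01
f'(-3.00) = 0.14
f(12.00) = 7.84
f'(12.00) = 0.54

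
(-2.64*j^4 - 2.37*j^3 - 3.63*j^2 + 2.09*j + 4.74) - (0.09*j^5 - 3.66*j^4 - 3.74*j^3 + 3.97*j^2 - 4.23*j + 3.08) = -0.09*j^5 + 1.02*j^4 + 1.37*j^3 - 7.6*j^2 + 6.32*j + 1.66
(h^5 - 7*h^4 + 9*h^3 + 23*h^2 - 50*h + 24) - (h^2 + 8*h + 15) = h^5 - 7*h^4 + 9*h^3 + 22*h^2 - 58*h + 9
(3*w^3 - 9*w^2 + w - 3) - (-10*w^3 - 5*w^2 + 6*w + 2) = 13*w^3 - 4*w^2 - 5*w - 5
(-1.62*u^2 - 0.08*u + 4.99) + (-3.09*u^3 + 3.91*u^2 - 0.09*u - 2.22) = -3.09*u^3 + 2.29*u^2 - 0.17*u + 2.77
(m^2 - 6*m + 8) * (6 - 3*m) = -3*m^3 + 24*m^2 - 60*m + 48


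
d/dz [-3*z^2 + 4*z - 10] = 4 - 6*z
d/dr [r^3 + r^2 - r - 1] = 3*r^2 + 2*r - 1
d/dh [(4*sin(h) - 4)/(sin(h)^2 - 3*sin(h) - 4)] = 4*(2*sin(h) + cos(h)^2 - 8)*cos(h)/((sin(h) - 4)^2*(sin(h) + 1)^2)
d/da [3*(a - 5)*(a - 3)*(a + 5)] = 9*a^2 - 18*a - 75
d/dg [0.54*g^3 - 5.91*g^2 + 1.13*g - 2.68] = 1.62*g^2 - 11.82*g + 1.13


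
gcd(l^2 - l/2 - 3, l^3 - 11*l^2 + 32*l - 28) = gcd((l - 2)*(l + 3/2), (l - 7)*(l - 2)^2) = l - 2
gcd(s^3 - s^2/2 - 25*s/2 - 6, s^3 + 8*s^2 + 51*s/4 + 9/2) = s + 1/2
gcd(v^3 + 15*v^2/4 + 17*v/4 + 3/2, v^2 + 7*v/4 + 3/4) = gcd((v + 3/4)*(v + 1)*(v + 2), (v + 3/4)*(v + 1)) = v^2 + 7*v/4 + 3/4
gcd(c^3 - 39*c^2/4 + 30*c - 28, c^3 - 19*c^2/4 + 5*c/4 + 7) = c^2 - 23*c/4 + 7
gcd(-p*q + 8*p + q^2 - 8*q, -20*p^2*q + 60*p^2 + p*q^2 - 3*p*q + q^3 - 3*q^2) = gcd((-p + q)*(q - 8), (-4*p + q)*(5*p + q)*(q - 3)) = 1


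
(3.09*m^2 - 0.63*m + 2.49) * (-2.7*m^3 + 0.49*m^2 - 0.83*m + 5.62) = -8.343*m^5 + 3.2151*m^4 - 9.5964*m^3 + 19.1088*m^2 - 5.6073*m + 13.9938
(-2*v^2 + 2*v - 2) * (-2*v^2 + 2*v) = 4*v^4 - 8*v^3 + 8*v^2 - 4*v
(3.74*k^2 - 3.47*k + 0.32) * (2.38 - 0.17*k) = -0.6358*k^3 + 9.4911*k^2 - 8.313*k + 0.7616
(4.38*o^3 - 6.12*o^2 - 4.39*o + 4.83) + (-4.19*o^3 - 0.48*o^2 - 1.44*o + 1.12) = 0.19*o^3 - 6.6*o^2 - 5.83*o + 5.95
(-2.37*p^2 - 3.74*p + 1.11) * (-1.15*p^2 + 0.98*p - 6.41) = 2.7255*p^4 + 1.9784*p^3 + 10.25*p^2 + 25.0612*p - 7.1151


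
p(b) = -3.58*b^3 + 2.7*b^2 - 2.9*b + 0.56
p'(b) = -10.74*b^2 + 5.4*b - 2.9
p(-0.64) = 4.46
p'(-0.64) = -10.76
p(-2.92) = 121.18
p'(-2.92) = -110.24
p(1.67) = -13.43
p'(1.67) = -23.83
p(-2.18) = 56.80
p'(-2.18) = -65.71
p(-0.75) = 5.76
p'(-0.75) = -12.99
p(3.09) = -88.24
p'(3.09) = -88.76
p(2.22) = -31.74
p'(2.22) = -43.84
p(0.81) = -1.92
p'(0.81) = -5.57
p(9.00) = -2416.66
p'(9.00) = -824.24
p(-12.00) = 6610.40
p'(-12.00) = -1614.26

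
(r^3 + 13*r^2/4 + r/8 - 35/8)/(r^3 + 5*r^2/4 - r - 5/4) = (8*r^2 + 34*r + 35)/(2*(4*r^2 + 9*r + 5))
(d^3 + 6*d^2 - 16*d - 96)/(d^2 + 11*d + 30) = (d^2 - 16)/(d + 5)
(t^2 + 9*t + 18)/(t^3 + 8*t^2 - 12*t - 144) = (t + 3)/(t^2 + 2*t - 24)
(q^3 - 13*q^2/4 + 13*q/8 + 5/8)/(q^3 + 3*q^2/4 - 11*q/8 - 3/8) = (2*q - 5)/(2*q + 3)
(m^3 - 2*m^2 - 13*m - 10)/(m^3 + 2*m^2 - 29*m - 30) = (m + 2)/(m + 6)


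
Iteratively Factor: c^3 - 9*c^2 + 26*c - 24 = (c - 4)*(c^2 - 5*c + 6) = (c - 4)*(c - 3)*(c - 2)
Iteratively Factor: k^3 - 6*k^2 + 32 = (k + 2)*(k^2 - 8*k + 16) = (k - 4)*(k + 2)*(k - 4)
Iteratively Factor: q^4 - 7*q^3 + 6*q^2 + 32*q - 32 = (q - 4)*(q^3 - 3*q^2 - 6*q + 8) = (q - 4)^2*(q^2 + q - 2) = (q - 4)^2*(q + 2)*(q - 1)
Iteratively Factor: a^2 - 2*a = (a - 2)*(a)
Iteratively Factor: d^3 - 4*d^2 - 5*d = (d - 5)*(d^2 + d) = (d - 5)*(d + 1)*(d)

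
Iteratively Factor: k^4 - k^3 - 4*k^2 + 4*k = (k + 2)*(k^3 - 3*k^2 + 2*k) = (k - 2)*(k + 2)*(k^2 - k) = (k - 2)*(k - 1)*(k + 2)*(k)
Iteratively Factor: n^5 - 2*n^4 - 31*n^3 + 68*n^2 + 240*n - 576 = (n - 4)*(n^4 + 2*n^3 - 23*n^2 - 24*n + 144) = (n - 4)*(n + 4)*(n^3 - 2*n^2 - 15*n + 36) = (n - 4)*(n + 4)^2*(n^2 - 6*n + 9) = (n - 4)*(n - 3)*(n + 4)^2*(n - 3)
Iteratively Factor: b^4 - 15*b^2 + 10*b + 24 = (b + 1)*(b^3 - b^2 - 14*b + 24) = (b - 3)*(b + 1)*(b^2 + 2*b - 8) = (b - 3)*(b - 2)*(b + 1)*(b + 4)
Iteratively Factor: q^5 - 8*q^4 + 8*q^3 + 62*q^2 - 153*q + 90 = (q - 1)*(q^4 - 7*q^3 + q^2 + 63*q - 90) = (q - 5)*(q - 1)*(q^3 - 2*q^2 - 9*q + 18) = (q - 5)*(q - 1)*(q + 3)*(q^2 - 5*q + 6) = (q - 5)*(q - 2)*(q - 1)*(q + 3)*(q - 3)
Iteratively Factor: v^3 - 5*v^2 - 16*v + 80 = (v - 5)*(v^2 - 16) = (v - 5)*(v + 4)*(v - 4)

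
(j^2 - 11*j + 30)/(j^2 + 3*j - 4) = (j^2 - 11*j + 30)/(j^2 + 3*j - 4)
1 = 1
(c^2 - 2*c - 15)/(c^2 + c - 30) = (c + 3)/(c + 6)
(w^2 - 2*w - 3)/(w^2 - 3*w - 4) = (w - 3)/(w - 4)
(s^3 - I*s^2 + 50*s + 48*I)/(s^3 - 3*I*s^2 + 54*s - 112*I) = (s^2 + 7*I*s - 6)/(s^2 + 5*I*s + 14)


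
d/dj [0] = 0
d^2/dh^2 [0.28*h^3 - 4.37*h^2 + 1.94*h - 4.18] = 1.68*h - 8.74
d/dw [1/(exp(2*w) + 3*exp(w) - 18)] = (-2*exp(w) - 3)*exp(w)/(exp(2*w) + 3*exp(w) - 18)^2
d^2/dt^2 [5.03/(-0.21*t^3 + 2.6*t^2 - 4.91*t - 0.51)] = ((6.3378*t - 26.156)*(0.21*t^3 - 2.6*t^2 + 4.91*t + 0.51) - 5.03*(0.63*t^2 - 5.2*t + 4.91)*(1.26*t^2 - 10.4*t + 9.82))/(0.21*t^3 - 2.6*t^2 + 4.91*t + 0.51)^3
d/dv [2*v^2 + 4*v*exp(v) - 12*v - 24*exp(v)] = 4*v*exp(v) + 4*v - 20*exp(v) - 12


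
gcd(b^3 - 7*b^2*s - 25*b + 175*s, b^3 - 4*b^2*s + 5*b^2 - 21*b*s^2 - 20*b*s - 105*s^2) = -b^2 + 7*b*s - 5*b + 35*s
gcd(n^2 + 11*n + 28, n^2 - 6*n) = 1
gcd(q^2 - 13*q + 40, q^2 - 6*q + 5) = q - 5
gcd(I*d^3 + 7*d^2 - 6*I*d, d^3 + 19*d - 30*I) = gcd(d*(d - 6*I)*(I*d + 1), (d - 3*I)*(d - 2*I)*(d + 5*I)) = 1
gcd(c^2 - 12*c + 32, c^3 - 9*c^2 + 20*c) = c - 4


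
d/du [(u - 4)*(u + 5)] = 2*u + 1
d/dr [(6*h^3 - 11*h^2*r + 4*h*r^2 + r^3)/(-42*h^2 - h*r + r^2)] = (13*h^2 - 14*h*r + r^2)/(49*h^2 - 14*h*r + r^2)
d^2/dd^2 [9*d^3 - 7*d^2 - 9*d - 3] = 54*d - 14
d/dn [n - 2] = 1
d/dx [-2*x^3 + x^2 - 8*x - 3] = -6*x^2 + 2*x - 8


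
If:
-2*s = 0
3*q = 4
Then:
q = 4/3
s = 0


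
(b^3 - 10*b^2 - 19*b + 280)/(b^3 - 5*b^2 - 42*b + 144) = (b^2 - 2*b - 35)/(b^2 + 3*b - 18)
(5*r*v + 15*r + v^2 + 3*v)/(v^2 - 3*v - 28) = (5*r*v + 15*r + v^2 + 3*v)/(v^2 - 3*v - 28)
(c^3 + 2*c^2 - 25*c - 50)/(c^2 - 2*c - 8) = (c^2 - 25)/(c - 4)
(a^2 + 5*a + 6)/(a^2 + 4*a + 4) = (a + 3)/(a + 2)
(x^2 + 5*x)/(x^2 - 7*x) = (x + 5)/(x - 7)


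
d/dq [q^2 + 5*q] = 2*q + 5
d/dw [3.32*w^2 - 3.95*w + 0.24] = 6.64*w - 3.95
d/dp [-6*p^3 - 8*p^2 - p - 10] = -18*p^2 - 16*p - 1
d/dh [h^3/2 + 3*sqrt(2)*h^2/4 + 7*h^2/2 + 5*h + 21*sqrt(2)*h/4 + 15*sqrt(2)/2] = 3*h^2/2 + 3*sqrt(2)*h/2 + 7*h + 5 + 21*sqrt(2)/4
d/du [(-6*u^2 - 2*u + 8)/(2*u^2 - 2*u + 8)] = 4*u*(u - 8)/(u^4 - 2*u^3 + 9*u^2 - 8*u + 16)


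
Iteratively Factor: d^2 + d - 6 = (d + 3)*(d - 2)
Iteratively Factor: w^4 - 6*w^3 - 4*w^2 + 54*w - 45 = (w - 1)*(w^3 - 5*w^2 - 9*w + 45) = (w - 5)*(w - 1)*(w^2 - 9) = (w - 5)*(w - 1)*(w + 3)*(w - 3)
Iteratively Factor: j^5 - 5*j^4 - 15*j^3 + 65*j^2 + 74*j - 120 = (j - 4)*(j^4 - j^3 - 19*j^2 - 11*j + 30) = (j - 4)*(j + 2)*(j^3 - 3*j^2 - 13*j + 15) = (j - 4)*(j + 2)*(j + 3)*(j^2 - 6*j + 5) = (j - 5)*(j - 4)*(j + 2)*(j + 3)*(j - 1)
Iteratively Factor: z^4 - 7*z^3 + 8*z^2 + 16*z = (z + 1)*(z^3 - 8*z^2 + 16*z) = z*(z + 1)*(z^2 - 8*z + 16) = z*(z - 4)*(z + 1)*(z - 4)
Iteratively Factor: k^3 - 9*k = (k + 3)*(k^2 - 3*k) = (k - 3)*(k + 3)*(k)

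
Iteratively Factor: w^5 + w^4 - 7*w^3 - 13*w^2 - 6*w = (w + 1)*(w^4 - 7*w^2 - 6*w) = (w + 1)^2*(w^3 - w^2 - 6*w) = (w + 1)^2*(w + 2)*(w^2 - 3*w) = w*(w + 1)^2*(w + 2)*(w - 3)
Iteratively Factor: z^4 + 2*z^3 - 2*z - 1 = (z - 1)*(z^3 + 3*z^2 + 3*z + 1) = (z - 1)*(z + 1)*(z^2 + 2*z + 1) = (z - 1)*(z + 1)^2*(z + 1)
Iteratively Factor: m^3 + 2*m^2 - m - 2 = (m + 2)*(m^2 - 1) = (m + 1)*(m + 2)*(m - 1)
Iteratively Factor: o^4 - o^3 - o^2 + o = (o + 1)*(o^3 - 2*o^2 + o) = o*(o + 1)*(o^2 - 2*o + 1) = o*(o - 1)*(o + 1)*(o - 1)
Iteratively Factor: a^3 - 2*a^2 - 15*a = (a)*(a^2 - 2*a - 15) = a*(a - 5)*(a + 3)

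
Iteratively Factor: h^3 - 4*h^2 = (h)*(h^2 - 4*h) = h*(h - 4)*(h)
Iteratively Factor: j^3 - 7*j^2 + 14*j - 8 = (j - 1)*(j^2 - 6*j + 8) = (j - 2)*(j - 1)*(j - 4)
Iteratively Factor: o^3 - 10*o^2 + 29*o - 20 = (o - 5)*(o^2 - 5*o + 4) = (o - 5)*(o - 4)*(o - 1)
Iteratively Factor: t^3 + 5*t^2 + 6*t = (t)*(t^2 + 5*t + 6) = t*(t + 3)*(t + 2)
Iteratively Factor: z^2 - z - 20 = (z + 4)*(z - 5)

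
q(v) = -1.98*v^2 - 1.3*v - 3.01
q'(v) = -3.96*v - 1.3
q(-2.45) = -11.71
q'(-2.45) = 8.40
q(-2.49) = -12.05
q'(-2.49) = 8.56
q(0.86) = -5.59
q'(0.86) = -4.71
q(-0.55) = -2.89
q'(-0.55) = 0.88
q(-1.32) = -4.74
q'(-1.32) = 3.93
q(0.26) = -3.48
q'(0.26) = -2.33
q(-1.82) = -7.20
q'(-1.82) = 5.91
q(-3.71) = -25.44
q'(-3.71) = 13.39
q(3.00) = -24.73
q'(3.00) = -13.18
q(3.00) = -24.73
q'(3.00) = -13.18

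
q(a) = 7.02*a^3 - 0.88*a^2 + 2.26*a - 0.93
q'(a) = 21.06*a^2 - 1.76*a + 2.26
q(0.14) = -0.61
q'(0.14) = 2.43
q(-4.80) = -808.41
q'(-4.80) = 495.93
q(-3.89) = -436.26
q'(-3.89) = 327.79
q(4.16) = 498.62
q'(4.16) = 359.39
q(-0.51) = -3.24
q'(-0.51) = 8.64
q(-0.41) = -2.49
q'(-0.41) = 6.52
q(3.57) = 315.33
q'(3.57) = 264.38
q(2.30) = 85.03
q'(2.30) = 109.62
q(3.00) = 187.47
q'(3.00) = 186.52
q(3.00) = 187.47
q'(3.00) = 186.52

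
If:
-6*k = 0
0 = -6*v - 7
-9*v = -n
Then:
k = 0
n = -21/2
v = -7/6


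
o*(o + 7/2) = o^2 + 7*o/2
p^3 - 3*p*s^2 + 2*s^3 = (p - s)^2*(p + 2*s)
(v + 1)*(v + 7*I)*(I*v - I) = I*v^3 - 7*v^2 - I*v + 7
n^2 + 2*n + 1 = (n + 1)^2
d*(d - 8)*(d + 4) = d^3 - 4*d^2 - 32*d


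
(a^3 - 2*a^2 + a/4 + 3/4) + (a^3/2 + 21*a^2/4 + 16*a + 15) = 3*a^3/2 + 13*a^2/4 + 65*a/4 + 63/4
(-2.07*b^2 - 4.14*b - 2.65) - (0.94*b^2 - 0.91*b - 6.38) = -3.01*b^2 - 3.23*b + 3.73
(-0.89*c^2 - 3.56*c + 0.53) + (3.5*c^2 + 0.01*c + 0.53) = 2.61*c^2 - 3.55*c + 1.06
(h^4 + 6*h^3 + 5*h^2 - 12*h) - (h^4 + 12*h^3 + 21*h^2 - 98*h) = -6*h^3 - 16*h^2 + 86*h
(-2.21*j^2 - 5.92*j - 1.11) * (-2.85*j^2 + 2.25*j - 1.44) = 6.2985*j^4 + 11.8995*j^3 - 6.9741*j^2 + 6.0273*j + 1.5984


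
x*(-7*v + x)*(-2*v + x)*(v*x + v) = 14*v^3*x^2 + 14*v^3*x - 9*v^2*x^3 - 9*v^2*x^2 + v*x^4 + v*x^3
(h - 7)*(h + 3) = h^2 - 4*h - 21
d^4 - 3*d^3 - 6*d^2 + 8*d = d*(d - 4)*(d - 1)*(d + 2)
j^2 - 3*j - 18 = (j - 6)*(j + 3)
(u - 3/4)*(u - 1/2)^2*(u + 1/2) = u^4 - 5*u^3/4 + u^2/8 + 5*u/16 - 3/32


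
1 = 1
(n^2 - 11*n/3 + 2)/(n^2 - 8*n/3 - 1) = (3*n - 2)/(3*n + 1)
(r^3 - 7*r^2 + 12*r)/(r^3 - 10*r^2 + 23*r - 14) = r*(r^2 - 7*r + 12)/(r^3 - 10*r^2 + 23*r - 14)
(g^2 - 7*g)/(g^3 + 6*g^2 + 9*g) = (g - 7)/(g^2 + 6*g + 9)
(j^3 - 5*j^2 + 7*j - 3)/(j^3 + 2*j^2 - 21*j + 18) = (j - 1)/(j + 6)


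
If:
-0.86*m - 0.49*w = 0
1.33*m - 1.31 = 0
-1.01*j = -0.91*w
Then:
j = -1.56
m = 0.98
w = -1.73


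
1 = 1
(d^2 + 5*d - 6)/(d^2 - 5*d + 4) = (d + 6)/(d - 4)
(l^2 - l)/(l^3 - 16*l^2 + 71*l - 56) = l/(l^2 - 15*l + 56)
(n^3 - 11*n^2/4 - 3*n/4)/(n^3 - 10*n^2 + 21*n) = (n + 1/4)/(n - 7)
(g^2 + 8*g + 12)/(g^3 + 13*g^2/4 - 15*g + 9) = 4*(g + 2)/(4*g^2 - 11*g + 6)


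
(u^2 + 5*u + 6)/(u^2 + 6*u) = (u^2 + 5*u + 6)/(u*(u + 6))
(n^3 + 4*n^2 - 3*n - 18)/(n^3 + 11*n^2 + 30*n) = (n^3 + 4*n^2 - 3*n - 18)/(n*(n^2 + 11*n + 30))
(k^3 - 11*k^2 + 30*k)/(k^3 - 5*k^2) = (k - 6)/k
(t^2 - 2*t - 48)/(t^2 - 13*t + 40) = (t + 6)/(t - 5)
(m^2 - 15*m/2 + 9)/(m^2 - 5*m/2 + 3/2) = (m - 6)/(m - 1)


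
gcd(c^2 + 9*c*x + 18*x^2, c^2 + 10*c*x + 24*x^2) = c + 6*x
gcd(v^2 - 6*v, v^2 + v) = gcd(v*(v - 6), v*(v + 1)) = v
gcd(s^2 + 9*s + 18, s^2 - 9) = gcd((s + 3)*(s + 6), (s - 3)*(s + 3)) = s + 3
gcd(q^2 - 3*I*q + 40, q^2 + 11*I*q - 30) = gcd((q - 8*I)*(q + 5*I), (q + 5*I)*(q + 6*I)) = q + 5*I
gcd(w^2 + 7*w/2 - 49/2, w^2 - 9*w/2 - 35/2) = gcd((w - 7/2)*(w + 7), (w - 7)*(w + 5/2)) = 1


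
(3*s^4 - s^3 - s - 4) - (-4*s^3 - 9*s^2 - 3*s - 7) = 3*s^4 + 3*s^3 + 9*s^2 + 2*s + 3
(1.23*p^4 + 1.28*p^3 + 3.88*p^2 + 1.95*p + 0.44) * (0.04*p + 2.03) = 0.0492*p^5 + 2.5481*p^4 + 2.7536*p^3 + 7.9544*p^2 + 3.9761*p + 0.8932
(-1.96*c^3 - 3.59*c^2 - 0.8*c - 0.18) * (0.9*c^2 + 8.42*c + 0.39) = -1.764*c^5 - 19.7342*c^4 - 31.7122*c^3 - 8.2981*c^2 - 1.8276*c - 0.0702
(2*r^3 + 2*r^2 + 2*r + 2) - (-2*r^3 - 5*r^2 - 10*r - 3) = 4*r^3 + 7*r^2 + 12*r + 5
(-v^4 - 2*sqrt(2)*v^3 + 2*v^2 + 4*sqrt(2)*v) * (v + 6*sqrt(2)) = -v^5 - 8*sqrt(2)*v^4 - 22*v^3 + 16*sqrt(2)*v^2 + 48*v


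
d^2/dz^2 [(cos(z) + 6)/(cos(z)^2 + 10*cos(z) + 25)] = (145*cos(z)/4 - 2*cos(2*z) - cos(3*z)/4 + 14)/(cos(z) + 5)^4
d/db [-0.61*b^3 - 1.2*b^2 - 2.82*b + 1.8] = -1.83*b^2 - 2.4*b - 2.82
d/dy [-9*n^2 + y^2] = 2*y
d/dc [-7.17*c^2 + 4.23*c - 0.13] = 4.23 - 14.34*c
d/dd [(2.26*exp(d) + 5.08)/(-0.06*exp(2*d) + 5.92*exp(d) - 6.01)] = (0.1356*exp(2*d) + 0.6096*exp(d) - 43.6562)*exp(d)/(0.0036*exp(4*d) - 0.7104*exp(3*d) + 35.7676*exp(2*d) - 71.1584*exp(d) + 36.1201)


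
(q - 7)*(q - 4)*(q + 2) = q^3 - 9*q^2 + 6*q + 56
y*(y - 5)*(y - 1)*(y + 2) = y^4 - 4*y^3 - 7*y^2 + 10*y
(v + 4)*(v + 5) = v^2 + 9*v + 20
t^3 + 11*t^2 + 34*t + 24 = (t + 1)*(t + 4)*(t + 6)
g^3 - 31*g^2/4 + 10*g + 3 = (g - 6)*(g - 2)*(g + 1/4)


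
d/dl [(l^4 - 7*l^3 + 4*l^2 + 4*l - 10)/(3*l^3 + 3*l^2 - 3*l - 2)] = (3*l^6 + 6*l^5 - 42*l^4 + 10*l^3 + 108*l^2 + 44*l - 38)/(9*l^6 + 18*l^5 - 9*l^4 - 30*l^3 - 3*l^2 + 12*l + 4)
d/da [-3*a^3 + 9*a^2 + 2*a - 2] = -9*a^2 + 18*a + 2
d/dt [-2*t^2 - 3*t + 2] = -4*t - 3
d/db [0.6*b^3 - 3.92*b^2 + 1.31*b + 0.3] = 1.8*b^2 - 7.84*b + 1.31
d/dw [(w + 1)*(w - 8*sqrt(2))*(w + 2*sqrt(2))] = 3*w^2 - 12*sqrt(2)*w + 2*w - 32 - 6*sqrt(2)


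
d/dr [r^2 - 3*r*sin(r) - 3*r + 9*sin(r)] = -3*r*cos(r) + 2*r - 3*sin(r) + 9*cos(r) - 3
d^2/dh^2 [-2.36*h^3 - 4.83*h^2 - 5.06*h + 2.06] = -14.16*h - 9.66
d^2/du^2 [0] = 0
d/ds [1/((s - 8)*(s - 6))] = 2*(7 - s)/(s^4 - 28*s^3 + 292*s^2 - 1344*s + 2304)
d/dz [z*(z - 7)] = 2*z - 7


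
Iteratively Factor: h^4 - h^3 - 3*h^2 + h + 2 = (h - 1)*(h^3 - 3*h - 2) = (h - 1)*(h + 1)*(h^2 - h - 2) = (h - 1)*(h + 1)^2*(h - 2)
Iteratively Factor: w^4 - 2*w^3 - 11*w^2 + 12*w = (w - 4)*(w^3 + 2*w^2 - 3*w) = w*(w - 4)*(w^2 + 2*w - 3) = w*(w - 4)*(w + 3)*(w - 1)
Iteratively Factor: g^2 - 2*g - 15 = (g - 5)*(g + 3)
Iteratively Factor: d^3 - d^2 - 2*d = (d + 1)*(d^2 - 2*d) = d*(d + 1)*(d - 2)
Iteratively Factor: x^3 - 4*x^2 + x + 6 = (x + 1)*(x^2 - 5*x + 6) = (x - 2)*(x + 1)*(x - 3)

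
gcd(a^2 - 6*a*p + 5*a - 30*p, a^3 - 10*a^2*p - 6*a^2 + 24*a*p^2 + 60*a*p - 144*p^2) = -a + 6*p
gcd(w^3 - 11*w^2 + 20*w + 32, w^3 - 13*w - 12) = w^2 - 3*w - 4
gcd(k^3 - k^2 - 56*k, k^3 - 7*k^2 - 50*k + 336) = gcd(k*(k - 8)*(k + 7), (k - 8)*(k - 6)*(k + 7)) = k^2 - k - 56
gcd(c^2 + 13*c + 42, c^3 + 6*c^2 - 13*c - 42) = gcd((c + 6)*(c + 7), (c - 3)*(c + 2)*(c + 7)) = c + 7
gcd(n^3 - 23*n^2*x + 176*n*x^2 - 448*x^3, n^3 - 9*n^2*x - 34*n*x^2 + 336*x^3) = n^2 - 15*n*x + 56*x^2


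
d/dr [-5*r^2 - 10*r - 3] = -10*r - 10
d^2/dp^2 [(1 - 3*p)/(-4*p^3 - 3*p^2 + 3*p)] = 6*(48*p^5 + 4*p^4 - 11*p^3 + 3*p^2 + 9*p - 3)/(p^3*(64*p^6 + 144*p^5 - 36*p^4 - 189*p^3 + 27*p^2 + 81*p - 27))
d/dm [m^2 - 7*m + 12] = 2*m - 7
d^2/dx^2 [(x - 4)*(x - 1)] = 2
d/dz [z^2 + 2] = 2*z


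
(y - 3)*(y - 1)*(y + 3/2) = y^3 - 5*y^2/2 - 3*y + 9/2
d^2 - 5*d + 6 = (d - 3)*(d - 2)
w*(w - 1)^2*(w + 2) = w^4 - 3*w^2 + 2*w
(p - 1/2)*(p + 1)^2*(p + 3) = p^4 + 9*p^3/2 + 9*p^2/2 - p/2 - 3/2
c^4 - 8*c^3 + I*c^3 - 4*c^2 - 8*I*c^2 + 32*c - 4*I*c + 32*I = (c - 8)*(c - 2)*(c + 2)*(c + I)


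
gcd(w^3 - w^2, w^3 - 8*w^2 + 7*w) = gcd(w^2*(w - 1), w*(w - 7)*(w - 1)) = w^2 - w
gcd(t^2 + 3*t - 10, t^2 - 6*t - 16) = 1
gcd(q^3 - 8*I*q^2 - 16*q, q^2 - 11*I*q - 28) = q - 4*I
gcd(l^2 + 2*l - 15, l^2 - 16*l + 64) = 1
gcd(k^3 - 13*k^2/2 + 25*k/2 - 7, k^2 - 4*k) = 1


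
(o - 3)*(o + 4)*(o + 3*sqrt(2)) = o^3 + o^2 + 3*sqrt(2)*o^2 - 12*o + 3*sqrt(2)*o - 36*sqrt(2)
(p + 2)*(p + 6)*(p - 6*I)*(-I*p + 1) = -I*p^4 - 5*p^3 - 8*I*p^3 - 40*p^2 - 18*I*p^2 - 60*p - 48*I*p - 72*I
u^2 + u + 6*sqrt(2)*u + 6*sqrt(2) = (u + 1)*(u + 6*sqrt(2))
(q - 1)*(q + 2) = q^2 + q - 2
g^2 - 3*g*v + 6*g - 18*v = (g + 6)*(g - 3*v)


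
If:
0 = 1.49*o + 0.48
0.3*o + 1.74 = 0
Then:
No Solution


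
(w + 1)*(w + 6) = w^2 + 7*w + 6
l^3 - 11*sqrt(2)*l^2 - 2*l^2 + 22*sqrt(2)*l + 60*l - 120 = (l - 2)*(l - 6*sqrt(2))*(l - 5*sqrt(2))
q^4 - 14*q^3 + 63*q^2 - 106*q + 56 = (q - 7)*(q - 4)*(q - 2)*(q - 1)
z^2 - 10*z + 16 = (z - 8)*(z - 2)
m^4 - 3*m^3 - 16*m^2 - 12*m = m*(m - 6)*(m + 1)*(m + 2)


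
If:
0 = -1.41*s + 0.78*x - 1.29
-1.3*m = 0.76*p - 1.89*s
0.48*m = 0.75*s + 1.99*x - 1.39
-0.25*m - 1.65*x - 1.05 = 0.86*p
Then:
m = 2.35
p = -4.46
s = -0.18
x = 1.33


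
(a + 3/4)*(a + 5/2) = a^2 + 13*a/4 + 15/8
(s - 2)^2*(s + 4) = s^3 - 12*s + 16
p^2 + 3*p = p*(p + 3)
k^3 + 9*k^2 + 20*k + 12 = (k + 1)*(k + 2)*(k + 6)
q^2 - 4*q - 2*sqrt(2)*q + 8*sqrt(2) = (q - 4)*(q - 2*sqrt(2))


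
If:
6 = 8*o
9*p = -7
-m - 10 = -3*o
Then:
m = -31/4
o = 3/4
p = -7/9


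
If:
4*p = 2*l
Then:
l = 2*p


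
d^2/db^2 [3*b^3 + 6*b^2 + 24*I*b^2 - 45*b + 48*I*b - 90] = 18*b + 12 + 48*I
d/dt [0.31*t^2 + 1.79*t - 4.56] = 0.62*t + 1.79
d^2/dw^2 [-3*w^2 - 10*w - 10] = -6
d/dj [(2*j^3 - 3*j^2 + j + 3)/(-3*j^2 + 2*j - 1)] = (-6*j^4 + 8*j^3 - 9*j^2 + 24*j - 7)/(9*j^4 - 12*j^3 + 10*j^2 - 4*j + 1)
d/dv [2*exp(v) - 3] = 2*exp(v)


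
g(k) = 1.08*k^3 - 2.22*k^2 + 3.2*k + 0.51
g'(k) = 3.24*k^2 - 4.44*k + 3.2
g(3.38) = 27.67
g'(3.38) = 25.21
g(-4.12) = -125.89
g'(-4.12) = 76.49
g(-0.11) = 0.13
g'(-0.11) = 3.73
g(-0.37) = -1.03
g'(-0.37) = 5.29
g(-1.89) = -20.76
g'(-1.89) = 23.17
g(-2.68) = -44.80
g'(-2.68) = 38.37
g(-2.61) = -42.17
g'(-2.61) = 36.86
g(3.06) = 20.46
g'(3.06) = 19.95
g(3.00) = 19.29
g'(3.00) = 19.04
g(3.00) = 19.29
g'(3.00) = 19.04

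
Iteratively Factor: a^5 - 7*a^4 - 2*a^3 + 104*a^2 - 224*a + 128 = (a - 2)*(a^4 - 5*a^3 - 12*a^2 + 80*a - 64) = (a - 4)*(a - 2)*(a^3 - a^2 - 16*a + 16) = (a - 4)*(a - 2)*(a + 4)*(a^2 - 5*a + 4) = (a - 4)*(a - 2)*(a - 1)*(a + 4)*(a - 4)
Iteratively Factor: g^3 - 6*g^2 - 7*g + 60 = (g - 5)*(g^2 - g - 12) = (g - 5)*(g + 3)*(g - 4)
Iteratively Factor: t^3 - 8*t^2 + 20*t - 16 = (t - 4)*(t^2 - 4*t + 4) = (t - 4)*(t - 2)*(t - 2)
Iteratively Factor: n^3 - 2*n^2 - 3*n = (n)*(n^2 - 2*n - 3) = n*(n - 3)*(n + 1)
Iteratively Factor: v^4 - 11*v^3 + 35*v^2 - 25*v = (v - 5)*(v^3 - 6*v^2 + 5*v) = v*(v - 5)*(v^2 - 6*v + 5) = v*(v - 5)^2*(v - 1)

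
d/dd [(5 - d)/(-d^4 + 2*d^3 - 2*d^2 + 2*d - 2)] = (d^4 - 2*d^3 + 2*d^2 - 2*d - 2*(d - 5)*(2*d^3 - 3*d^2 + 2*d - 1) + 2)/(d^4 - 2*d^3 + 2*d^2 - 2*d + 2)^2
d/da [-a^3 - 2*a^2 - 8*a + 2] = -3*a^2 - 4*a - 8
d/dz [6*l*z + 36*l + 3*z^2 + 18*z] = 6*l + 6*z + 18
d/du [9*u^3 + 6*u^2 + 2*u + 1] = 27*u^2 + 12*u + 2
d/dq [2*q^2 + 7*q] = 4*q + 7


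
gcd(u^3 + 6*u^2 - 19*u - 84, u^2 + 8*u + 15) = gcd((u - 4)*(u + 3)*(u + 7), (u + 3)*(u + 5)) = u + 3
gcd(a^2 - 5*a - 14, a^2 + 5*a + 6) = a + 2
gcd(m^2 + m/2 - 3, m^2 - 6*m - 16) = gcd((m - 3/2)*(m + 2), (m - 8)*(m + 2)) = m + 2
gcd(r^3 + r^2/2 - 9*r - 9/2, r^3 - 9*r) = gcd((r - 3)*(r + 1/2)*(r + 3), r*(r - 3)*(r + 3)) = r^2 - 9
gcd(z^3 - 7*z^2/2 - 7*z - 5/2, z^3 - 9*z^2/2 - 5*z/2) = z^2 - 9*z/2 - 5/2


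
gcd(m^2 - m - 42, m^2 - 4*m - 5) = 1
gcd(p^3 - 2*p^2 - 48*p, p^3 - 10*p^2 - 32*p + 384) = p^2 - 2*p - 48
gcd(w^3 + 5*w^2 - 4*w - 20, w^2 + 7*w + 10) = w^2 + 7*w + 10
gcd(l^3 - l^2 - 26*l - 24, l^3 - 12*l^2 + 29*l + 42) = l^2 - 5*l - 6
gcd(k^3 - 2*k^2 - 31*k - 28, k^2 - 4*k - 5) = k + 1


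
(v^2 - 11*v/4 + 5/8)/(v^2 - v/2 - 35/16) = 2*(-8*v^2 + 22*v - 5)/(-16*v^2 + 8*v + 35)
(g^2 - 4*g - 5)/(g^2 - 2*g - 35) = (-g^2 + 4*g + 5)/(-g^2 + 2*g + 35)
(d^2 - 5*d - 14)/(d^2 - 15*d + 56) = (d + 2)/(d - 8)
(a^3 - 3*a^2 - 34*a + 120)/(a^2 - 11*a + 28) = (a^2 + a - 30)/(a - 7)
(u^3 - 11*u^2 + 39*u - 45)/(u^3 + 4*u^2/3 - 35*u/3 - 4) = 3*(u^2 - 8*u + 15)/(3*u^2 + 13*u + 4)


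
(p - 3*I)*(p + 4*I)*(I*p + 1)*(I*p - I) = -p^4 + p^3 - 13*p^2 + 13*p + 12*I*p - 12*I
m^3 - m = m*(m - 1)*(m + 1)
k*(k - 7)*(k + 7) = k^3 - 49*k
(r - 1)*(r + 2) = r^2 + r - 2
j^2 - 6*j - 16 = (j - 8)*(j + 2)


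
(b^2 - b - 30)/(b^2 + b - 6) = (b^2 - b - 30)/(b^2 + b - 6)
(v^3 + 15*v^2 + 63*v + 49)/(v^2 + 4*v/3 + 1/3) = 3*(v^2 + 14*v + 49)/(3*v + 1)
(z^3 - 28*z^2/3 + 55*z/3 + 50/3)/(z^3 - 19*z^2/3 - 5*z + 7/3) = (3*z^3 - 28*z^2 + 55*z + 50)/(3*z^3 - 19*z^2 - 15*z + 7)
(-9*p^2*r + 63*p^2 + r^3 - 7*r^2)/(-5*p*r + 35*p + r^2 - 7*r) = (9*p^2 - r^2)/(5*p - r)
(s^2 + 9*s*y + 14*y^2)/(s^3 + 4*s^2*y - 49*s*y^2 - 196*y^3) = (-s - 2*y)/(-s^2 + 3*s*y + 28*y^2)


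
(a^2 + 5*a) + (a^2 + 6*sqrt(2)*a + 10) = 2*a^2 + 5*a + 6*sqrt(2)*a + 10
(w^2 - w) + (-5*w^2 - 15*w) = -4*w^2 - 16*w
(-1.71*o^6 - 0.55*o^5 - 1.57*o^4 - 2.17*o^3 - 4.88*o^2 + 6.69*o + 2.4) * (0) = 0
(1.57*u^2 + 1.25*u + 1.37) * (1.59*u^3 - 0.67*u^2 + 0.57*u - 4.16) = 2.4963*u^5 + 0.9356*u^4 + 2.2357*u^3 - 6.7366*u^2 - 4.4191*u - 5.6992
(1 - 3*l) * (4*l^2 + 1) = -12*l^3 + 4*l^2 - 3*l + 1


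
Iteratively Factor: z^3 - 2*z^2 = (z - 2)*(z^2) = z*(z - 2)*(z)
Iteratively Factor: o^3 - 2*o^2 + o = (o - 1)*(o^2 - o) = (o - 1)^2*(o)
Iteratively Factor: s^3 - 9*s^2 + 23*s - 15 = (s - 5)*(s^2 - 4*s + 3) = (s - 5)*(s - 1)*(s - 3)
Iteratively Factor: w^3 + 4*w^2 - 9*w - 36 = (w + 4)*(w^2 - 9) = (w + 3)*(w + 4)*(w - 3)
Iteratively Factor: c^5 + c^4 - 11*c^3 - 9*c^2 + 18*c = (c)*(c^4 + c^3 - 11*c^2 - 9*c + 18) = c*(c - 3)*(c^3 + 4*c^2 + c - 6) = c*(c - 3)*(c - 1)*(c^2 + 5*c + 6) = c*(c - 3)*(c - 1)*(c + 2)*(c + 3)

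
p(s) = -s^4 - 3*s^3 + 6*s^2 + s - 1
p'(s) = -4*s^3 - 9*s^2 + 12*s + 1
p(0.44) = 0.31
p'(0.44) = 4.20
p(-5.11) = -130.98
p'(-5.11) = 238.40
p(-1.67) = 20.26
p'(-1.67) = -25.51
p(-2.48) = 41.35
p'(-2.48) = -23.10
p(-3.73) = 40.86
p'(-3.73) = 38.60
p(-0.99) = 5.84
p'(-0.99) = -15.82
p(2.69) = -65.65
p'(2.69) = -109.71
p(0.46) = 0.39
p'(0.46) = 4.23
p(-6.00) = -439.00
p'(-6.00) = 469.00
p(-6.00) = -439.00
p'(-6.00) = 469.00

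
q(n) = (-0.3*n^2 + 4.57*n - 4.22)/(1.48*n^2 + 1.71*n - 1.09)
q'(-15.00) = -0.02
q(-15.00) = -0.46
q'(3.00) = -0.08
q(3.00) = 0.39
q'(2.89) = -0.08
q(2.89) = 0.40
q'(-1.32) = -47.07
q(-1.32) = 14.02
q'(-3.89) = -0.74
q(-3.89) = -1.81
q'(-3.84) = -0.77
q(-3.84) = -1.85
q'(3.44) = -0.08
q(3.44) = 0.36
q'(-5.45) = -0.25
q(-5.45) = -1.13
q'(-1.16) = -19.48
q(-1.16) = 9.17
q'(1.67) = 0.11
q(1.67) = 0.44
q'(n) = (4.57 - 0.6*n)/(1.48*n^2 + 1.71*n - 1.09) + (-2.96*n - 1.71)*(-0.3*n^2 + 4.57*n - 4.22)/(1.48*n^2 + 1.71*n - 1.09)^2 = (-7.2766*n^2 + 13.1452*n + 2.2349)/(2.1904*n^4 + 5.0616*n^3 - 0.302300000000001*n^2 - 3.7278*n + 1.1881)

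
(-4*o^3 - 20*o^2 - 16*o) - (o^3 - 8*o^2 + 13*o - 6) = -5*o^3 - 12*o^2 - 29*o + 6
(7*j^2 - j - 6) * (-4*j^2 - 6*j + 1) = -28*j^4 - 38*j^3 + 37*j^2 + 35*j - 6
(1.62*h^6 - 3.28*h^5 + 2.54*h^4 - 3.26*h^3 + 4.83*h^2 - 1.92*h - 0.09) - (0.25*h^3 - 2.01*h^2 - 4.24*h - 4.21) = 1.62*h^6 - 3.28*h^5 + 2.54*h^4 - 3.51*h^3 + 6.84*h^2 + 2.32*h + 4.12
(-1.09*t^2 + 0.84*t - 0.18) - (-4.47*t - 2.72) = -1.09*t^2 + 5.31*t + 2.54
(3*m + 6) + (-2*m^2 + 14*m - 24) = -2*m^2 + 17*m - 18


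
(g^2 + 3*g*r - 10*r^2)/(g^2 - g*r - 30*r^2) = (-g + 2*r)/(-g + 6*r)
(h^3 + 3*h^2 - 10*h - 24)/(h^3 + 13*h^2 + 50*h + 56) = (h - 3)/(h + 7)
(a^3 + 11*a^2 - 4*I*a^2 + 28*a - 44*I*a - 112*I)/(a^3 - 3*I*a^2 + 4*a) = (a^2 + 11*a + 28)/(a*(a + I))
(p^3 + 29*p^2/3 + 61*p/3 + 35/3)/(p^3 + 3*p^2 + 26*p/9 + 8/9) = 3*(3*p^2 + 26*p + 35)/(9*p^2 + 18*p + 8)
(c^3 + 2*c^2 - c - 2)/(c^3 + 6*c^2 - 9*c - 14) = (c^2 + c - 2)/(c^2 + 5*c - 14)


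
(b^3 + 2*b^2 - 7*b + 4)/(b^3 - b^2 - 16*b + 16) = (b - 1)/(b - 4)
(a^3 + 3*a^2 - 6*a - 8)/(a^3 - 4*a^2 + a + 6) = (a + 4)/(a - 3)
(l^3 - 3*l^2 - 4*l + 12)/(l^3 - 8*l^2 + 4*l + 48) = (l^2 - 5*l + 6)/(l^2 - 10*l + 24)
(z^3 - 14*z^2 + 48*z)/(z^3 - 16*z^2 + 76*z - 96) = z/(z - 2)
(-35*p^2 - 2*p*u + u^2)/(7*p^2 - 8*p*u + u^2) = (-5*p - u)/(p - u)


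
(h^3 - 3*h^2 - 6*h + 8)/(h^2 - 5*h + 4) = h + 2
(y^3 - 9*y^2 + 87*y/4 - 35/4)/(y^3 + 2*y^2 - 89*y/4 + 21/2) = (y - 5)/(y + 6)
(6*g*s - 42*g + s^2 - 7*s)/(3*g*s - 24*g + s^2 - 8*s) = (6*g*s - 42*g + s^2 - 7*s)/(3*g*s - 24*g + s^2 - 8*s)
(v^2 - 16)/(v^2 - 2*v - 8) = (v + 4)/(v + 2)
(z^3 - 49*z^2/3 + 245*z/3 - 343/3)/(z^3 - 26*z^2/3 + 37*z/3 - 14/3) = (3*z^2 - 28*z + 49)/(3*z^2 - 5*z + 2)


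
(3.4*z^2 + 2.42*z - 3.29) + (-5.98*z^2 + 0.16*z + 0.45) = -2.58*z^2 + 2.58*z - 2.84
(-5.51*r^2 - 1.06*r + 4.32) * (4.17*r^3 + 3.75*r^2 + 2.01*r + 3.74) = -22.9767*r^5 - 25.0827*r^4 + 2.9643*r^3 - 6.538*r^2 + 4.7188*r + 16.1568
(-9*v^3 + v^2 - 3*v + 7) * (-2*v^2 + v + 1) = 18*v^5 - 11*v^4 - 2*v^3 - 16*v^2 + 4*v + 7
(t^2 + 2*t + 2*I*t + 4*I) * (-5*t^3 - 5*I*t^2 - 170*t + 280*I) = -5*t^5 - 10*t^4 - 15*I*t^4 - 160*t^3 - 30*I*t^3 - 320*t^2 - 60*I*t^2 - 560*t - 120*I*t - 1120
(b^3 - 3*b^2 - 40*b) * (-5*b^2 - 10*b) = -5*b^5 + 5*b^4 + 230*b^3 + 400*b^2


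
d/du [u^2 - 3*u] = 2*u - 3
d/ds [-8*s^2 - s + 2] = -16*s - 1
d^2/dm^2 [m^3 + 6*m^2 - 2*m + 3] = 6*m + 12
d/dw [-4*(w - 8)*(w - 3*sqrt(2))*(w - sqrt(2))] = -12*w^2 + 32*sqrt(2)*w + 64*w - 128*sqrt(2) - 24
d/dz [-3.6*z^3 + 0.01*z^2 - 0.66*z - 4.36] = -10.8*z^2 + 0.02*z - 0.66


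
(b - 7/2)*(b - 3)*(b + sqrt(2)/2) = b^3 - 13*b^2/2 + sqrt(2)*b^2/2 - 13*sqrt(2)*b/4 + 21*b/2 + 21*sqrt(2)/4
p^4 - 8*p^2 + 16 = (p - 2)^2*(p + 2)^2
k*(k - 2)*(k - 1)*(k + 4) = k^4 + k^3 - 10*k^2 + 8*k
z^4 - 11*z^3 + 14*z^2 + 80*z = z*(z - 8)*(z - 5)*(z + 2)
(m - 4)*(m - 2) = m^2 - 6*m + 8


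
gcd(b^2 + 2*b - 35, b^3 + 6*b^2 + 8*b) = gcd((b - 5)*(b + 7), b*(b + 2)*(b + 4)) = 1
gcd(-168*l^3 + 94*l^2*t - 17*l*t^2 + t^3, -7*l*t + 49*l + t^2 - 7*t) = -7*l + t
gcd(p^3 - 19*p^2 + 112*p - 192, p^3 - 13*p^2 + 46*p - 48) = p^2 - 11*p + 24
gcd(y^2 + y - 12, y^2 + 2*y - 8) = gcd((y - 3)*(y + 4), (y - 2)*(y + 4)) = y + 4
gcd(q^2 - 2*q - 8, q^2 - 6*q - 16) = q + 2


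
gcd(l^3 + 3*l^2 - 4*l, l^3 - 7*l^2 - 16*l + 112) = l + 4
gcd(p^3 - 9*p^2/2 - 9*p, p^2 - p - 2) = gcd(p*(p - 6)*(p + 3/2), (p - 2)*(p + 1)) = 1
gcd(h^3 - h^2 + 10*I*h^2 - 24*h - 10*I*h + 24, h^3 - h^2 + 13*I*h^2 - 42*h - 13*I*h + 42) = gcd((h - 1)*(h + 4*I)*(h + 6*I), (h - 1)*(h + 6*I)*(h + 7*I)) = h^2 + h*(-1 + 6*I) - 6*I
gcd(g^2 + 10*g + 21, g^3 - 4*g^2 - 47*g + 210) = g + 7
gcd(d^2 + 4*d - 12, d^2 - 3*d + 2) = d - 2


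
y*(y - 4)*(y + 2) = y^3 - 2*y^2 - 8*y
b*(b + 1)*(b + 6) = b^3 + 7*b^2 + 6*b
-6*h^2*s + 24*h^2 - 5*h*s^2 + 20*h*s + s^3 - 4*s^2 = (-6*h + s)*(h + s)*(s - 4)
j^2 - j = j*(j - 1)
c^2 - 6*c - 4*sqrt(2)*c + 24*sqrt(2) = (c - 6)*(c - 4*sqrt(2))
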